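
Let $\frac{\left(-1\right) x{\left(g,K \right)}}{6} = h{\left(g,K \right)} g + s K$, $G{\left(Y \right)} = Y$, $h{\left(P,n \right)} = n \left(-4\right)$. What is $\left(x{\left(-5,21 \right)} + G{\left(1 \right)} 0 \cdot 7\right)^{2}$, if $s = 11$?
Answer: $15256836$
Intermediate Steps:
$h{\left(P,n \right)} = - 4 n$
$x{\left(g,K \right)} = - 66 K + 24 K g$ ($x{\left(g,K \right)} = - 6 \left(- 4 K g + 11 K\right) = - 6 \left(11 K - 4 K g\right) = - 66 K + 24 K g$)
$\left(x{\left(-5,21 \right)} + G{\left(1 \right)} 0 \cdot 7\right)^{2} = \left(6 \cdot 21 \left(-11 + 4 \left(-5\right)\right) + 1 \cdot 0 \cdot 7\right)^{2} = \left(6 \cdot 21 \left(-11 - 20\right) + 0 \cdot 7\right)^{2} = \left(6 \cdot 21 \left(-31\right) + 0\right)^{2} = \left(-3906 + 0\right)^{2} = \left(-3906\right)^{2} = 15256836$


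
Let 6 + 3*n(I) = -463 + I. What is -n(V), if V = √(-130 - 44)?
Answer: 469/3 - I*√174/3 ≈ 156.33 - 4.397*I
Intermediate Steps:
V = I*√174 (V = √(-174) = I*√174 ≈ 13.191*I)
n(I) = -469/3 + I/3 (n(I) = -2 + (-463 + I)/3 = -2 + (-463/3 + I/3) = -469/3 + I/3)
-n(V) = -(-469/3 + (I*√174)/3) = -(-469/3 + I*√174/3) = 469/3 - I*√174/3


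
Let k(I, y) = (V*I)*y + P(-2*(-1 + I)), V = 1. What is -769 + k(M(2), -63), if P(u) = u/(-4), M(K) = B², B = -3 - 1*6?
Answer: -5832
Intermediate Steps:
B = -9 (B = -3 - 6 = -9)
M(K) = 81 (M(K) = (-9)² = 81)
P(u) = -u/4 (P(u) = u*(-¼) = -u/4)
k(I, y) = -½ + I/2 + I*y (k(I, y) = (1*I)*y - (-1)*(-1 + I)/2 = I*y - (2 - 2*I)/4 = I*y + (-½ + I/2) = -½ + I/2 + I*y)
-769 + k(M(2), -63) = -769 + (-½ + (½)*81 + 81*(-63)) = -769 + (-½ + 81/2 - 5103) = -769 - 5063 = -5832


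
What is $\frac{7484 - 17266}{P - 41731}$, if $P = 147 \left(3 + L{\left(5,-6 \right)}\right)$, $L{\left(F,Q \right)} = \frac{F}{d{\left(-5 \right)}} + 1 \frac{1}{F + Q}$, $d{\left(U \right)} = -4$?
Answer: $\frac{39128}{166483} \approx 0.23503$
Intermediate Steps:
$L{\left(F,Q \right)} = \frac{1}{F + Q} - \frac{F}{4}$ ($L{\left(F,Q \right)} = \frac{F}{-4} + 1 \frac{1}{F + Q} = F \left(- \frac{1}{4}\right) + \frac{1}{F + Q} = - \frac{F}{4} + \frac{1}{F + Q} = \frac{1}{F + Q} - \frac{F}{4}$)
$P = \frac{441}{4}$ ($P = 147 \left(3 + \frac{4 - 5^{2} - 5 \left(-6\right)}{4 \left(5 - 6\right)}\right) = 147 \left(3 + \frac{4 - 25 + 30}{4 \left(-1\right)}\right) = 147 \left(3 + \frac{1}{4} \left(-1\right) \left(4 - 25 + 30\right)\right) = 147 \left(3 + \frac{1}{4} \left(-1\right) 9\right) = 147 \left(3 - \frac{9}{4}\right) = 147 \cdot \frac{3}{4} = \frac{441}{4} \approx 110.25$)
$\frac{7484 - 17266}{P - 41731} = \frac{7484 - 17266}{\frac{441}{4} - 41731} = - \frac{9782}{- \frac{166483}{4}} = \left(-9782\right) \left(- \frac{4}{166483}\right) = \frac{39128}{166483}$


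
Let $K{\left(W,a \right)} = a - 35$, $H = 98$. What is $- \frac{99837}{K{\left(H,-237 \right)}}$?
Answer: $\frac{99837}{272} \approx 367.05$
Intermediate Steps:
$K{\left(W,a \right)} = -35 + a$
$- \frac{99837}{K{\left(H,-237 \right)}} = - \frac{99837}{-35 - 237} = - \frac{99837}{-272} = \left(-99837\right) \left(- \frac{1}{272}\right) = \frac{99837}{272}$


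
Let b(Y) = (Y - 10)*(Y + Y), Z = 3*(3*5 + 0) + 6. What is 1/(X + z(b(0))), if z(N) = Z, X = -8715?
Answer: -1/8664 ≈ -0.00011542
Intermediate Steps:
Z = 51 (Z = 3*(15 + 0) + 6 = 3*15 + 6 = 45 + 6 = 51)
b(Y) = 2*Y*(-10 + Y) (b(Y) = (-10 + Y)*(2*Y) = 2*Y*(-10 + Y))
z(N) = 51
1/(X + z(b(0))) = 1/(-8715 + 51) = 1/(-8664) = -1/8664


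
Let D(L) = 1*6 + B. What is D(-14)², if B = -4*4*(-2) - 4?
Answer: 1156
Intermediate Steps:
B = 28 (B = -16*(-2) - 4 = 32 - 4 = 28)
D(L) = 34 (D(L) = 1*6 + 28 = 6 + 28 = 34)
D(-14)² = 34² = 1156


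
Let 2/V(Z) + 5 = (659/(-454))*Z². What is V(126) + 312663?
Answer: 1635939423197/5232277 ≈ 3.1266e+5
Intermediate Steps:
V(Z) = 2/(-5 - 659*Z²/454) (V(Z) = 2/(-5 + (659/(-454))*Z²) = 2/(-5 + (659*(-1/454))*Z²) = 2/(-5 - 659*Z²/454))
V(126) + 312663 = -908/(2270 + 659*126²) + 312663 = -908/(2270 + 659*15876) + 312663 = -908/(2270 + 10462284) + 312663 = -908/10464554 + 312663 = -908*1/10464554 + 312663 = -454/5232277 + 312663 = 1635939423197/5232277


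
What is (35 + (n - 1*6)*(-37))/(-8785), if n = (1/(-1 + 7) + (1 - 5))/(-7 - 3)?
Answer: -14569/527100 ≈ -0.027640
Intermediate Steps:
n = 23/60 (n = (1/6 - 4)/(-10) = (⅙ - 4)*(-⅒) = -23/6*(-⅒) = 23/60 ≈ 0.38333)
(35 + (n - 1*6)*(-37))/(-8785) = (35 + (23/60 - 1*6)*(-37))/(-8785) = (35 + (23/60 - 6)*(-37))*(-1/8785) = (35 - 337/60*(-37))*(-1/8785) = (35 + 12469/60)*(-1/8785) = (14569/60)*(-1/8785) = -14569/527100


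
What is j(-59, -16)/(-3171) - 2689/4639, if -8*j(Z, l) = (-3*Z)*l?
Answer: -3389675/4903423 ≈ -0.69129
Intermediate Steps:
j(Z, l) = 3*Z*l/8 (j(Z, l) = -(-3*Z)*l/8 = -(-3)*Z*l/8 = 3*Z*l/8)
j(-59, -16)/(-3171) - 2689/4639 = ((3/8)*(-59)*(-16))/(-3171) - 2689/4639 = 354*(-1/3171) - 2689*1/4639 = -118/1057 - 2689/4639 = -3389675/4903423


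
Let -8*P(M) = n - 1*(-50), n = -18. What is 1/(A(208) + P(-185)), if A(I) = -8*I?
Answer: -1/1668 ≈ -0.00059952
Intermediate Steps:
P(M) = -4 (P(M) = -(-18 - 1*(-50))/8 = -(-18 + 50)/8 = -⅛*32 = -4)
1/(A(208) + P(-185)) = 1/(-8*208 - 4) = 1/(-1664 - 4) = 1/(-1668) = -1/1668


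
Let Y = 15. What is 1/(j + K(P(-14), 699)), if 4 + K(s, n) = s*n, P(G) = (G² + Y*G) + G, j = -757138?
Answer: -1/776714 ≈ -1.2875e-6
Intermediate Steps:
P(G) = G² + 16*G (P(G) = (G² + 15*G) + G = G² + 16*G)
K(s, n) = -4 + n*s (K(s, n) = -4 + s*n = -4 + n*s)
1/(j + K(P(-14), 699)) = 1/(-757138 + (-4 + 699*(-14*(16 - 14)))) = 1/(-757138 + (-4 + 699*(-14*2))) = 1/(-757138 + (-4 + 699*(-28))) = 1/(-757138 + (-4 - 19572)) = 1/(-757138 - 19576) = 1/(-776714) = -1/776714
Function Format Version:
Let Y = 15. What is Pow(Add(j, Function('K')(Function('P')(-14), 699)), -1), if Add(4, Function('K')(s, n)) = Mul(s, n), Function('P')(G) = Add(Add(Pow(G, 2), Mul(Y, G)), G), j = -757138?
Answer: Rational(-1, 776714) ≈ -1.2875e-6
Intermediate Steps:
Function('P')(G) = Add(Pow(G, 2), Mul(16, G)) (Function('P')(G) = Add(Add(Pow(G, 2), Mul(15, G)), G) = Add(Pow(G, 2), Mul(16, G)))
Function('K')(s, n) = Add(-4, Mul(n, s)) (Function('K')(s, n) = Add(-4, Mul(s, n)) = Add(-4, Mul(n, s)))
Pow(Add(j, Function('K')(Function('P')(-14), 699)), -1) = Pow(Add(-757138, Add(-4, Mul(699, Mul(-14, Add(16, -14))))), -1) = Pow(Add(-757138, Add(-4, Mul(699, Mul(-14, 2)))), -1) = Pow(Add(-757138, Add(-4, Mul(699, -28))), -1) = Pow(Add(-757138, Add(-4, -19572)), -1) = Pow(Add(-757138, -19576), -1) = Pow(-776714, -1) = Rational(-1, 776714)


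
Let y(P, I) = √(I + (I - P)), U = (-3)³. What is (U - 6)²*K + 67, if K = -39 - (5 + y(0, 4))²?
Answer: -78341 - 21780*√2 ≈ -1.0914e+5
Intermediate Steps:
U = -27
y(P, I) = √(-P + 2*I)
K = -39 - (5 + 2*√2)² (K = -39 - (5 + √(-1*0 + 2*4))² = -39 - (5 + √(0 + 8))² = -39 - (5 + √8)² = -39 - (5 + 2*√2)² ≈ -100.28)
(U - 6)²*K + 67 = (-27 - 6)²*(-72 - 20*√2) + 67 = (-33)²*(-72 - 20*√2) + 67 = 1089*(-72 - 20*√2) + 67 = (-78408 - 21780*√2) + 67 = -78341 - 21780*√2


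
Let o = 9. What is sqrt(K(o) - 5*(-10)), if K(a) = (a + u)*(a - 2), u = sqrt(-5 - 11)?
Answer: sqrt(113 + 28*I) ≈ 10.71 + 1.3072*I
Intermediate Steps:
u = 4*I (u = sqrt(-16) = 4*I ≈ 4.0*I)
K(a) = (-2 + a)*(a + 4*I) (K(a) = (a + 4*I)*(a - 2) = (a + 4*I)*(-2 + a) = (-2 + a)*(a + 4*I))
sqrt(K(o) - 5*(-10)) = sqrt((9**2 - 8*I + 9*(-2 + 4*I)) - 5*(-10)) = sqrt((81 - 8*I + (-18 + 36*I)) + 50) = sqrt((63 + 28*I) + 50) = sqrt(113 + 28*I)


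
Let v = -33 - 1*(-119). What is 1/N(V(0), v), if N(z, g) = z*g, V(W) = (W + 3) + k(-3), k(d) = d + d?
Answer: -1/258 ≈ -0.0038760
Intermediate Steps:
v = 86 (v = -33 + 119 = 86)
k(d) = 2*d
V(W) = -3 + W (V(W) = (W + 3) + 2*(-3) = (3 + W) - 6 = -3 + W)
N(z, g) = g*z
1/N(V(0), v) = 1/(86*(-3 + 0)) = 1/(86*(-3)) = 1/(-258) = -1/258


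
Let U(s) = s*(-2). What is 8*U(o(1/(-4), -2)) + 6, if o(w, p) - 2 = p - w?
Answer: 2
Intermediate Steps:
o(w, p) = 2 + p - w (o(w, p) = 2 + (p - w) = 2 + p - w)
U(s) = -2*s
8*U(o(1/(-4), -2)) + 6 = 8*(-2*(2 - 2 - 1/(-4))) + 6 = 8*(-2*(2 - 2 - 1*(-¼))) + 6 = 8*(-2*(2 - 2 + ¼)) + 6 = 8*(-2*¼) + 6 = 8*(-½) + 6 = -4 + 6 = 2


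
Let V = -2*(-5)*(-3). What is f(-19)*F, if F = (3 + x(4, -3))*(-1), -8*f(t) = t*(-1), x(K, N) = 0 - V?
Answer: 627/8 ≈ 78.375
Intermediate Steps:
V = -30 (V = 10*(-3) = -30)
x(K, N) = 30 (x(K, N) = 0 - 1*(-30) = 0 + 30 = 30)
f(t) = t/8 (f(t) = -t*(-1)/8 = -(-1)*t/8 = t/8)
F = -33 (F = (3 + 30)*(-1) = 33*(-1) = -33)
f(-19)*F = ((⅛)*(-19))*(-33) = -19/8*(-33) = 627/8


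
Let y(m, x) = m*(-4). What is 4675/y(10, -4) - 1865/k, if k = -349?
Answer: -311395/2792 ≈ -111.53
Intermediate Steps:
y(m, x) = -4*m
4675/y(10, -4) - 1865/k = 4675/((-4*10)) - 1865/(-349) = 4675/(-40) - 1865*(-1/349) = 4675*(-1/40) + 1865/349 = -935/8 + 1865/349 = -311395/2792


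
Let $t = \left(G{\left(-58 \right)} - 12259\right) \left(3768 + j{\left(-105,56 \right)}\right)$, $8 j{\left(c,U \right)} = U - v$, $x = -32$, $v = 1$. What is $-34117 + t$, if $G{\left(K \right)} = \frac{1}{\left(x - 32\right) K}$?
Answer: $- \frac{1375230924425}{29696} \approx -4.631 \cdot 10^{7}$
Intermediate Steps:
$j{\left(c,U \right)} = - \frac{1}{8} + \frac{U}{8}$ ($j{\left(c,U \right)} = \frac{U - 1}{8} = \frac{-1 + U}{8} = - \frac{1}{8} + \frac{U}{8}$)
$G{\left(K \right)} = - \frac{1}{64 K}$ ($G{\left(K \right)} = \frac{1}{\left(-32 - 32\right) K} = \frac{1}{\left(-64\right) K} = - \frac{1}{64 K}$)
$t = - \frac{1374217785993}{29696}$ ($t = \left(- \frac{1}{64 \left(-58\right)} - 12259\right) \left(3768 + \left(- \frac{1}{8} + \frac{1}{8} \cdot 56\right)\right) = \left(\left(- \frac{1}{64}\right) \left(- \frac{1}{58}\right) - 12259\right) \left(3768 + \left(- \frac{1}{8} + 7\right)\right) = \left(\frac{1}{3712} - 12259\right) \left(3768 + \frac{55}{8}\right) = \left(- \frac{45505407}{3712}\right) \frac{30199}{8} = - \frac{1374217785993}{29696} \approx -4.6276 \cdot 10^{7}$)
$-34117 + t = -34117 - \frac{1374217785993}{29696} = - \frac{1375230924425}{29696}$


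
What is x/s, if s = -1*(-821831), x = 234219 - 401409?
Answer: -167190/821831 ≈ -0.20344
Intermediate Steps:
x = -167190
s = 821831
x/s = -167190/821831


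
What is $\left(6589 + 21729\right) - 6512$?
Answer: $21806$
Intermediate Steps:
$\left(6589 + 21729\right) - 6512 = 28318 - 6512 = 21806$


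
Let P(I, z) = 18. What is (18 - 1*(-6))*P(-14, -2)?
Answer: 432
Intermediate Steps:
(18 - 1*(-6))*P(-14, -2) = (18 - 1*(-6))*18 = (18 + 6)*18 = 24*18 = 432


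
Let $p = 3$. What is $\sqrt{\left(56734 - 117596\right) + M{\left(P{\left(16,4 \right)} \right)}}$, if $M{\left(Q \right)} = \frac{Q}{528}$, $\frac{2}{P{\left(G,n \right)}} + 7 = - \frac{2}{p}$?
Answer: $\frac{i \sqrt{62331452634}}{1012} \approx 246.7 i$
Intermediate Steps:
$P{\left(G,n \right)} = - \frac{6}{23}$ ($P{\left(G,n \right)} = \frac{2}{-7 - \frac{2}{3}} = \frac{2}{- \frac{23}{3}} = 2 \left(- \frac{3}{23}\right) = - \frac{6}{23}$)
$M{\left(Q \right)} = \frac{Q}{528}$ ($M{\left(Q \right)} = Q \frac{1}{528} = \frac{Q}{528}$)
$\sqrt{\left(56734 - 117596\right) + M{\left(P{\left(16,4 \right)} \right)}} = \sqrt{\left(56734 - 117596\right) + \frac{1}{528} \left(- \frac{6}{23}\right)} = \sqrt{\left(56734 - 117596\right) - \frac{1}{2024}} = \sqrt{-60862 - \frac{1}{2024}} = \sqrt{- \frac{123184689}{2024}} = \frac{i \sqrt{62331452634}}{1012}$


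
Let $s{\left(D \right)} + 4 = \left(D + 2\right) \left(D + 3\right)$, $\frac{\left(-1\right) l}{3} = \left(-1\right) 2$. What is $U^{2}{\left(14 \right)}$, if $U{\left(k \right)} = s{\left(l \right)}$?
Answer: $4624$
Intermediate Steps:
$l = 6$ ($l = - 3 \left(\left(-1\right) 2\right) = \left(-3\right) \left(-2\right) = 6$)
$s{\left(D \right)} = -4 + \left(2 + D\right) \left(3 + D\right)$ ($s{\left(D \right)} = -4 + \left(D + 2\right) \left(D + 3\right) = -4 + \left(2 + D\right) \left(3 + D\right)$)
$U{\left(k \right)} = 68$ ($U{\left(k \right)} = 2 + 6^{2} + 5 \cdot 6 = 2 + 36 + 30 = 68$)
$U^{2}{\left(14 \right)} = 68^{2} = 4624$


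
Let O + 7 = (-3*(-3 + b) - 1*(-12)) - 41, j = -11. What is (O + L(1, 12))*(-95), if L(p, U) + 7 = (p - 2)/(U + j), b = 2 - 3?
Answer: 3040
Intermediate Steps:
b = -1
L(p, U) = -7 + (-2 + p)/(-11 + U) (L(p, U) = -7 + (p - 2)/(U - 11) = -7 + (-2 + p)/(-11 + U))
O = -24 (O = -7 + ((-3*(-3 - 1) - 1*(-12)) - 41) = -7 + ((-3*(-4) + 12) - 41) = -7 + ((12 + 12) - 41) = -7 + (24 - 41) = -7 - 17 = -24)
(O + L(1, 12))*(-95) = (-24 + (75 + 1 - 7*12)/(-11 + 12))*(-95) = (-24 + (75 + 1 - 84)/1)*(-95) = (-24 + 1*(-8))*(-95) = (-24 - 8)*(-95) = -32*(-95) = 3040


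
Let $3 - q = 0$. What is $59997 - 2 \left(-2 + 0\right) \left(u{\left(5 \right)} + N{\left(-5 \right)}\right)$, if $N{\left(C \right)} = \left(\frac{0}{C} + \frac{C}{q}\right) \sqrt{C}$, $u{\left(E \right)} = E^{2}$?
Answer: $5999700 - 399980 i \sqrt{5} \approx 5.9997 \cdot 10^{6} - 8.9438 \cdot 10^{5} i$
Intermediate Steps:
$q = 3$ ($q = 3 - 0 = 3 + 0 = 3$)
$N{\left(C \right)} = \frac{C^{\frac{3}{2}}}{3}$ ($N{\left(C \right)} = \left(\frac{0}{C} + \frac{C}{3}\right) \sqrt{C} = \left(0 + C \frac{1}{3}\right) \sqrt{C} = \left(0 + \frac{C}{3}\right) \sqrt{C} = \frac{C}{3} \sqrt{C} = \frac{C^{\frac{3}{2}}}{3}$)
$59997 - 2 \left(-2 + 0\right) \left(u{\left(5 \right)} + N{\left(-5 \right)}\right) = 59997 - 2 \left(-2 + 0\right) \left(5^{2} + \frac{\left(-5\right)^{\frac{3}{2}}}{3}\right) = 59997 \left(-2\right) \left(-2\right) \left(25 + \frac{\left(-5\right) i \sqrt{5}}{3}\right) = 59997 \cdot 4 \left(25 - \frac{5 i \sqrt{5}}{3}\right) = 59997 \left(100 - \frac{20 i \sqrt{5}}{3}\right) = 5999700 - 399980 i \sqrt{5}$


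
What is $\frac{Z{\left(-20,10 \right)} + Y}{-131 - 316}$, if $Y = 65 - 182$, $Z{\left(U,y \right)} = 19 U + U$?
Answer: $\frac{517}{447} \approx 1.1566$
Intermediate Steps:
$Z{\left(U,y \right)} = 20 U$
$Y = -117$ ($Y = 65 - 182 = -117$)
$\frac{Z{\left(-20,10 \right)} + Y}{-131 - 316} = \frac{20 \left(-20\right) - 117}{-131 - 316} = \frac{-400 - 117}{-447} = \left(-517\right) \left(- \frac{1}{447}\right) = \frac{517}{447}$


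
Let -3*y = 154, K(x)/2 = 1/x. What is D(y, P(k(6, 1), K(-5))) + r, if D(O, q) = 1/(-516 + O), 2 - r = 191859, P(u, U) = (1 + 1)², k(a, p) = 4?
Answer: -326540617/1702 ≈ -1.9186e+5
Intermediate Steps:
K(x) = 2/x
P(u, U) = 4 (P(u, U) = 2² = 4)
r = -191857 (r = 2 - 1*191859 = 2 - 191859 = -191857)
y = -154/3 (y = -⅓*154 = -154/3 ≈ -51.333)
D(y, P(k(6, 1), K(-5))) + r = 1/(-516 - 154/3) - 191857 = 1/(-1702/3) - 191857 = -3/1702 - 191857 = -326540617/1702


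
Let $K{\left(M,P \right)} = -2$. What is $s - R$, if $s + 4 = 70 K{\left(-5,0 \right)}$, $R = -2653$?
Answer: $2509$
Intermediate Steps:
$s = -144$ ($s = -4 + 70 \left(-2\right) = -4 - 140 = -144$)
$s - R = -144 - -2653 = -144 + 2653 = 2509$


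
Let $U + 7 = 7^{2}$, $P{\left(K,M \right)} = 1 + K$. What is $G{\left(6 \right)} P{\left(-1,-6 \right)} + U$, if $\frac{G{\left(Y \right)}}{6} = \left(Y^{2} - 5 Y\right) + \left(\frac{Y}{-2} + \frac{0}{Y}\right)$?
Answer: $42$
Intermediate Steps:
$U = 42$ ($U = -7 + 7^{2} = -7 + 49 = 42$)
$G{\left(Y \right)} = - 33 Y + 6 Y^{2}$ ($G{\left(Y \right)} = 6 \left(\left(Y^{2} - 5 Y\right) + \left(\frac{Y}{-2} + \frac{0}{Y}\right)\right) = 6 \left(\left(Y^{2} - 5 Y\right) + \left(Y \left(- \frac{1}{2}\right) + 0\right)\right) = 6 \left(\left(Y^{2} - 5 Y\right) + \left(- \frac{Y}{2} + 0\right)\right) = 6 \left(\left(Y^{2} - 5 Y\right) - \frac{Y}{2}\right) = 6 \left(Y^{2} - \frac{11 Y}{2}\right) = - 33 Y + 6 Y^{2}$)
$G{\left(6 \right)} P{\left(-1,-6 \right)} + U = 3 \cdot 6 \left(-11 + 2 \cdot 6\right) \left(1 - 1\right) + 42 = 3 \cdot 6 \left(-11 + 12\right) 0 + 42 = 3 \cdot 6 \cdot 1 \cdot 0 + 42 = 18 \cdot 0 + 42 = 0 + 42 = 42$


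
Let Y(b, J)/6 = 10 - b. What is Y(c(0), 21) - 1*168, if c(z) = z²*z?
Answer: -108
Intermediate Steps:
c(z) = z³
Y(b, J) = 60 - 6*b (Y(b, J) = 6*(10 - b) = 60 - 6*b)
Y(c(0), 21) - 1*168 = (60 - 6*0³) - 1*168 = (60 - 6*0) - 168 = (60 + 0) - 168 = 60 - 168 = -108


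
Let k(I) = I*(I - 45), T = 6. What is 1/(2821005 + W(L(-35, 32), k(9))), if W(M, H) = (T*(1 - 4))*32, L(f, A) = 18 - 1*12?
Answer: 1/2820429 ≈ 3.5456e-7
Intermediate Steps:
k(I) = I*(-45 + I)
L(f, A) = 6 (L(f, A) = 18 - 12 = 6)
W(M, H) = -576 (W(M, H) = (6*(1 - 4))*32 = (6*(-3))*32 = -18*32 = -576)
1/(2821005 + W(L(-35, 32), k(9))) = 1/(2821005 - 576) = 1/2820429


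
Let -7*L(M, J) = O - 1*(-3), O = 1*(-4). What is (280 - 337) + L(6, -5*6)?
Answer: -398/7 ≈ -56.857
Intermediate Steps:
O = -4
L(M, J) = ⅐ (L(M, J) = -(-4 - 1*(-3))/7 = -(-4 + 3)/7 = -⅐*(-1) = ⅐)
(280 - 337) + L(6, -5*6) = (280 - 337) + ⅐ = -57 + ⅐ = -398/7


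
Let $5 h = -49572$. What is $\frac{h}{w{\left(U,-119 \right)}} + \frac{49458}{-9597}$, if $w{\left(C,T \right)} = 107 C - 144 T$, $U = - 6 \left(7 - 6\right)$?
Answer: $- \frac{253030208}{43970255} \approx -5.7546$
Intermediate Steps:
$U = -6$ ($U = \left(-6\right) 1 = -6$)
$h = - \frac{49572}{5}$ ($h = \frac{1}{5} \left(-49572\right) = - \frac{49572}{5} \approx -9914.4$)
$w{\left(C,T \right)} = - 144 T + 107 C$
$\frac{h}{w{\left(U,-119 \right)}} + \frac{49458}{-9597} = - \frac{49572}{5 \left(\left(-144\right) \left(-119\right) + 107 \left(-6\right)\right)} + \frac{49458}{-9597} = - \frac{49572}{5 \left(17136 - 642\right)} + 49458 \left(- \frac{1}{9597}\right) = - \frac{49572}{5 \cdot 16494} - \frac{16486}{3199} = \left(- \frac{49572}{5}\right) \frac{1}{16494} - \frac{16486}{3199} = - \frac{8262}{13745} - \frac{16486}{3199} = - \frac{253030208}{43970255}$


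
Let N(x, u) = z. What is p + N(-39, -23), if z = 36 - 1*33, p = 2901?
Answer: 2904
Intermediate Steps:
z = 3 (z = 36 - 33 = 3)
N(x, u) = 3
p + N(-39, -23) = 2901 + 3 = 2904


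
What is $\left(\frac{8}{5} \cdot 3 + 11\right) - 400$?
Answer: $- \frac{1921}{5} \approx -384.2$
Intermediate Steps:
$\left(\frac{8}{5} \cdot 3 + 11\right) - 400 = \left(\frac{24}{5} + 11\right) - 400 = \frac{79}{5} - 400 = - \frac{1921}{5}$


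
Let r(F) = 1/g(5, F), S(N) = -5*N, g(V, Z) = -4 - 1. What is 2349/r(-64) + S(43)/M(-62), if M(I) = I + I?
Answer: -1456165/124 ≈ -11743.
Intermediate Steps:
g(V, Z) = -5
M(I) = 2*I
r(F) = -1/5 (r(F) = 1/(-5) = -1/5)
2349/r(-64) + S(43)/M(-62) = 2349/(-1/5) + (-5*43)/((2*(-62))) = 2349*(-5) - 215/(-124) = -11745 - 215*(-1/124) = -11745 + 215/124 = -1456165/124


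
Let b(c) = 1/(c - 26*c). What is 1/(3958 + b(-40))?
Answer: 1000/3958001 ≈ 0.00025265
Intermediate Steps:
b(c) = -1/(25*c) (b(c) = 1/(-25*c) = -1/(25*c))
1/(3958 + b(-40)) = 1/(3958 - 1/25/(-40)) = 1/(3958 - 1/25*(-1/40)) = 1/(3958 + 1/1000) = 1/(3958001/1000) = 1000/3958001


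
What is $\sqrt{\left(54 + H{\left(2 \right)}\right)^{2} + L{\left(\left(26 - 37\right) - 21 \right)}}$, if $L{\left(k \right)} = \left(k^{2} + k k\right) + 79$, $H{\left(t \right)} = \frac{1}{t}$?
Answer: $\frac{\sqrt{20389}}{2} \approx 71.395$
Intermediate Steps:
$L{\left(k \right)} = 79 + 2 k^{2}$ ($L{\left(k \right)} = \left(k^{2} + k^{2}\right) + 79 = 2 k^{2} + 79 = 79 + 2 k^{2}$)
$\sqrt{\left(54 + H{\left(2 \right)}\right)^{2} + L{\left(\left(26 - 37\right) - 21 \right)}} = \sqrt{\left(54 + \frac{1}{2}\right)^{2} + \left(79 + 2 \left(\left(26 - 37\right) - 21\right)^{2}\right)} = \sqrt{\left(54 + \frac{1}{2}\right)^{2} + \left(79 + 2 \left(-11 - 21\right)^{2}\right)} = \sqrt{\left(\frac{109}{2}\right)^{2} + \left(79 + 2 \left(-32\right)^{2}\right)} = \sqrt{\frac{11881}{4} + \left(79 + 2 \cdot 1024\right)} = \sqrt{\frac{11881}{4} + \left(79 + 2048\right)} = \sqrt{\frac{11881}{4} + 2127} = \sqrt{\frac{20389}{4}} = \frac{\sqrt{20389}}{2}$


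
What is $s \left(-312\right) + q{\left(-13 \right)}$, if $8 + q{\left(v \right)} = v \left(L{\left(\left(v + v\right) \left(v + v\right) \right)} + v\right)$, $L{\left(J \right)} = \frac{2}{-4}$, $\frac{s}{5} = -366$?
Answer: $\frac{1142255}{2} \approx 5.7113 \cdot 10^{5}$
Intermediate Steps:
$s = -1830$ ($s = 5 \left(-366\right) = -1830$)
$L{\left(J \right)} = - \frac{1}{2}$ ($L{\left(J \right)} = 2 \left(- \frac{1}{4}\right) = - \frac{1}{2}$)
$q{\left(v \right)} = -8 + v \left(- \frac{1}{2} + v\right)$
$s \left(-312\right) + q{\left(-13 \right)} = \left(-1830\right) \left(-312\right) - \left(\frac{3}{2} - 169\right) = 570960 + \left(-8 + 169 + \frac{13}{2}\right) = 570960 + \frac{335}{2} = \frac{1142255}{2}$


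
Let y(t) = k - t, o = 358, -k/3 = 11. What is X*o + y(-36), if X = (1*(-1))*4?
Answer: -1429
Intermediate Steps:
k = -33 (k = -3*11 = -33)
X = -4 (X = -1*4 = -4)
y(t) = -33 - t
X*o + y(-36) = -4*358 + (-33 - 1*(-36)) = -1432 + (-33 + 36) = -1432 + 3 = -1429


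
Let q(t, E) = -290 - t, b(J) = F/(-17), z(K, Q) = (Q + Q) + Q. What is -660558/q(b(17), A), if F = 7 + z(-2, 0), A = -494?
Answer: 3743162/1641 ≈ 2281.0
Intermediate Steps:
z(K, Q) = 3*Q (z(K, Q) = 2*Q + Q = 3*Q)
F = 7 (F = 7 + 3*0 = 7 + 0 = 7)
b(J) = -7/17 (b(J) = 7/(-17) = 7*(-1/17) = -7/17)
-660558/q(b(17), A) = -660558/(-290 - 1*(-7/17)) = -660558/(-290 + 7/17) = -660558/(-4923/17) = -660558*(-17/4923) = 3743162/1641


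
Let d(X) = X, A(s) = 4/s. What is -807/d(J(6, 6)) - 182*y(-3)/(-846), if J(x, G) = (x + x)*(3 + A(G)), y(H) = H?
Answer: -117791/6204 ≈ -18.986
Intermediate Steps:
J(x, G) = 2*x*(3 + 4/G) (J(x, G) = (x + x)*(3 + 4/G) = (2*x)*(3 + 4/G) = 2*x*(3 + 4/G))
-807/d(J(6, 6)) - 182*y(-3)/(-846) = -807/(6*6 + 8*6/6) - 182*(-3)/(-846) = -807/(36 + 8*6*(⅙)) + 546*(-1/846) = -807/(36 + 8) - 91/141 = -807/44 - 91/141 = -117791/6204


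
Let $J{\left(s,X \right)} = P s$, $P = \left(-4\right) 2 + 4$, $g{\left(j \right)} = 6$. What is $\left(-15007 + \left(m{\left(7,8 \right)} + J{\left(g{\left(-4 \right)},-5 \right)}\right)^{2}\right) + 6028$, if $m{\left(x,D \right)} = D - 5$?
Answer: $-8538$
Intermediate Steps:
$P = -4$ ($P = -8 + 4 = -4$)
$m{\left(x,D \right)} = -5 + D$
$J{\left(s,X \right)} = - 4 s$
$\left(-15007 + \left(m{\left(7,8 \right)} + J{\left(g{\left(-4 \right)},-5 \right)}\right)^{2}\right) + 6028 = \left(-15007 + \left(\left(-5 + 8\right) - 24\right)^{2}\right) + 6028 = \left(-15007 + \left(3 - 24\right)^{2}\right) + 6028 = \left(-15007 + \left(-21\right)^{2}\right) + 6028 = \left(-15007 + 441\right) + 6028 = -14566 + 6028 = -8538$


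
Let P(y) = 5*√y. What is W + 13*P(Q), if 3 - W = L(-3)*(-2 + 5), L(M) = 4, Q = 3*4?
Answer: -9 + 130*√3 ≈ 216.17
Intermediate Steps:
Q = 12
W = -9 (W = 3 - 4*(-2 + 5) = 3 - 4*3 = 3 - 1*12 = 3 - 12 = -9)
W + 13*P(Q) = -9 + 13*(5*√12) = -9 + 13*(5*(2*√3)) = -9 + 13*(10*√3) = -9 + 130*√3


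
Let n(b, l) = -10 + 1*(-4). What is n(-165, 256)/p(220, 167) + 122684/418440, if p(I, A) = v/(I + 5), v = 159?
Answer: -108214937/5544330 ≈ -19.518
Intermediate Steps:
p(I, A) = 159/(5 + I) (p(I, A) = 159/(I + 5) = 159/(5 + I))
n(b, l) = -14 (n(b, l) = -10 - 4 = -14)
n(-165, 256)/p(220, 167) + 122684/418440 = -14/(159/(5 + 220)) + 122684/418440 = -14/(159/225) + 122684*(1/418440) = -14/(159*(1/225)) + 30671/104610 = -14/53/75 + 30671/104610 = -14*75/53 + 30671/104610 = -1050/53 + 30671/104610 = -108214937/5544330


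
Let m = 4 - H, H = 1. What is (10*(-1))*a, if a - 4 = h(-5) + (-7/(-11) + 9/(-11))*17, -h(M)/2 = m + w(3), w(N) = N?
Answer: 1220/11 ≈ 110.91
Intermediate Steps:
m = 3 (m = 4 - 1*1 = 4 - 1 = 3)
h(M) = -12 (h(M) = -2*(3 + 3) = -2*6 = -12)
a = -122/11 (a = 4 + (-12 + (-7/(-11) + 9/(-11))*17) = 4 + (-12 + (-7*(-1/11) + 9*(-1/11))*17) = 4 + (-12 + (7/11 - 9/11)*17) = 4 + (-12 - 2/11*17) = 4 + (-12 - 34/11) = 4 - 166/11 = -122/11 ≈ -11.091)
(10*(-1))*a = (10*(-1))*(-122/11) = -10*(-122/11) = 1220/11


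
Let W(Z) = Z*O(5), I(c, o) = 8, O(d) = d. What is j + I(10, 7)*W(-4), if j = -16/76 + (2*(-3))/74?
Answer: -112685/703 ≈ -160.29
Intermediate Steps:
W(Z) = 5*Z (W(Z) = Z*5 = 5*Z)
j = -205/703 (j = -16*1/76 - 6*1/74 = -4/19 - 3/37 = -205/703 ≈ -0.29161)
j + I(10, 7)*W(-4) = -205/703 + 8*(5*(-4)) = -205/703 + 8*(-20) = -205/703 - 160 = -112685/703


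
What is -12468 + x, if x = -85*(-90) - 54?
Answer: -4872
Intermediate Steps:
x = 7596 (x = 7650 - 54 = 7596)
-12468 + x = -12468 + 7596 = -4872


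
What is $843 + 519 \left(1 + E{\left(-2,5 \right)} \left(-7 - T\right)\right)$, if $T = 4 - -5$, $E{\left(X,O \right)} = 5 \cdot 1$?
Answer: $-40158$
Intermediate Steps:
$E{\left(X,O \right)} = 5$
$T = 9$ ($T = 4 + 5 = 9$)
$843 + 519 \left(1 + E{\left(-2,5 \right)} \left(-7 - T\right)\right) = 843 + 519 \left(1 + 5 \left(-7 - 9\right)\right) = 843 + 519 \left(1 + 5 \left(-16\right)\right) = 843 + 519 \left(1 - 80\right) = 843 + 519 \left(-79\right) = 843 - 41001 = -40158$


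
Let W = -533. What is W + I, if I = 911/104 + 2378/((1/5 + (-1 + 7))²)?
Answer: -46211881/99944 ≈ -462.38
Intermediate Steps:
I = 7058271/99944 (I = 911*(1/104) + 2378/((⅕ + 6)²) = 911/104 + 2378/((31/5)²) = 911/104 + 2378/(961/25) = 911/104 + 2378*(25/961) = 911/104 + 59450/961 = 7058271/99944 ≈ 70.622)
W + I = -533 + 7058271/99944 = -46211881/99944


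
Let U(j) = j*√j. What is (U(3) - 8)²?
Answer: 91 - 48*√3 ≈ 7.8616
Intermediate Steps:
U(j) = j^(3/2)
(U(3) - 8)² = (3^(3/2) - 8)² = (3*√3 - 8)² = (-8 + 3*√3)²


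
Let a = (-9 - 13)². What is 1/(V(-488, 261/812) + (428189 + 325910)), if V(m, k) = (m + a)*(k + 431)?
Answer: 7/5266616 ≈ 1.3291e-6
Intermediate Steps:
a = 484 (a = (-22)² = 484)
V(m, k) = (431 + k)*(484 + m) (V(m, k) = (m + 484)*(k + 431) = (484 + m)*(431 + k) = (431 + k)*(484 + m))
1/(V(-488, 261/812) + (428189 + 325910)) = 1/((208604 + 431*(-488) + 484*(261/812) + (261/812)*(-488)) + (428189 + 325910)) = 1/((208604 - 210328 + 484*(261*(1/812)) + (261*(1/812))*(-488)) + 754099) = 1/((208604 - 210328 + 484*(9/28) + (9/28)*(-488)) + 754099) = 1/((208604 - 210328 + 1089/7 - 1098/7) + 754099) = 1/(-12077/7 + 754099) = 1/(5266616/7) = 7/5266616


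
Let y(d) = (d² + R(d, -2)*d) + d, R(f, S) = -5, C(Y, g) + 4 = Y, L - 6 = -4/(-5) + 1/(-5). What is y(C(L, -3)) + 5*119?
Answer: 14784/25 ≈ 591.36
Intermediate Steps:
L = 33/5 (L = 6 + (-4/(-5) + 1/(-5)) = 6 + (-4*(-⅕) + 1*(-⅕)) = 6 + (⅘ - ⅕) = 6 + ⅗ = 33/5 ≈ 6.6000)
C(Y, g) = -4 + Y
y(d) = d² - 4*d (y(d) = (d² - 5*d) + d = d² - 4*d)
y(C(L, -3)) + 5*119 = (-4 + 33/5)*(-4 + (-4 + 33/5)) + 5*119 = 13*(-4 + 13/5)/5 + 595 = (13/5)*(-7/5) + 595 = -91/25 + 595 = 14784/25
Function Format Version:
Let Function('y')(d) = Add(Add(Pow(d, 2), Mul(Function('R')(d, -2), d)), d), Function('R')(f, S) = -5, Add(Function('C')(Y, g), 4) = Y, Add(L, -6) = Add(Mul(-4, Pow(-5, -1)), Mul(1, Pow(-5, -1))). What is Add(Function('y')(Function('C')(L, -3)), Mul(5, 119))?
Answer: Rational(14784, 25) ≈ 591.36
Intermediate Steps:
L = Rational(33, 5) (L = Add(6, Add(Mul(-4, Pow(-5, -1)), Mul(1, Pow(-5, -1)))) = Add(6, Add(Mul(-4, Rational(-1, 5)), Mul(1, Rational(-1, 5)))) = Add(6, Add(Rational(4, 5), Rational(-1, 5))) = Add(6, Rational(3, 5)) = Rational(33, 5) ≈ 6.6000)
Function('C')(Y, g) = Add(-4, Y)
Function('y')(d) = Add(Pow(d, 2), Mul(-4, d)) (Function('y')(d) = Add(Add(Pow(d, 2), Mul(-5, d)), d) = Add(Pow(d, 2), Mul(-4, d)))
Add(Function('y')(Function('C')(L, -3)), Mul(5, 119)) = Add(Mul(Add(-4, Rational(33, 5)), Add(-4, Add(-4, Rational(33, 5)))), Mul(5, 119)) = Add(Mul(Rational(13, 5), Add(-4, Rational(13, 5))), 595) = Add(Mul(Rational(13, 5), Rational(-7, 5)), 595) = Add(Rational(-91, 25), 595) = Rational(14784, 25)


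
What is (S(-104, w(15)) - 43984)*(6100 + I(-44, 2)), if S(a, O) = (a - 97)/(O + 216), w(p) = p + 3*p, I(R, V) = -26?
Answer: -12289509015/46 ≈ -2.6716e+8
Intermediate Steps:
w(p) = 4*p
S(a, O) = (-97 + a)/(216 + O)
(S(-104, w(15)) - 43984)*(6100 + I(-44, 2)) = ((-97 - 104)/(216 + 4*15) - 43984)*(6100 - 26) = (-201/(216 + 60) - 43984)*6074 = (-201/276 - 43984)*6074 = ((1/276)*(-201) - 43984)*6074 = (-67/92 - 43984)*6074 = -4046595/92*6074 = -12289509015/46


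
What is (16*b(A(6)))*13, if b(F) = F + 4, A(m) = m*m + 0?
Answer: 8320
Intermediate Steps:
A(m) = m² (A(m) = m² + 0 = m²)
b(F) = 4 + F
(16*b(A(6)))*13 = (16*(4 + 6²))*13 = (16*(4 + 36))*13 = (16*40)*13 = 640*13 = 8320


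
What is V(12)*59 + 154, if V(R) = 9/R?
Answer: 793/4 ≈ 198.25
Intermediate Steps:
V(12)*59 + 154 = (9/12)*59 + 154 = (9*(1/12))*59 + 154 = (¾)*59 + 154 = 177/4 + 154 = 793/4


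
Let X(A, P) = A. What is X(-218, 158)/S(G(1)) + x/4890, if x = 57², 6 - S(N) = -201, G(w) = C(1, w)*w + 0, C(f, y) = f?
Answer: -131159/337410 ≈ -0.38872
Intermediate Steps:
G(w) = w (G(w) = 1*w + 0 = w + 0 = w)
S(N) = 207 (S(N) = 6 - 1*(-201) = 6 + 201 = 207)
x = 3249
X(-218, 158)/S(G(1)) + x/4890 = -218/207 + 3249/4890 = -218*1/207 + 3249*(1/4890) = -218/207 + 1083/1630 = -131159/337410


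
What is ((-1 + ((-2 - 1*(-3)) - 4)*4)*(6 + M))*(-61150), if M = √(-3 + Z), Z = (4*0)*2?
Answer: 4769700 + 794950*I*√3 ≈ 4.7697e+6 + 1.3769e+6*I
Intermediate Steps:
Z = 0 (Z = 0*2 = 0)
M = I*√3 (M = √(-3 + 0) = √(-3) = I*√3 ≈ 1.732*I)
((-1 + ((-2 - 1*(-3)) - 4)*4)*(6 + M))*(-61150) = ((-1 + ((-2 - 1*(-3)) - 4)*4)*(6 + I*√3))*(-61150) = ((-1 + ((-2 + 3) - 4)*4)*(6 + I*√3))*(-61150) = ((-1 + (1 - 4)*4)*(6 + I*√3))*(-61150) = ((-1 - 3*4)*(6 + I*√3))*(-61150) = ((-1 - 12)*(6 + I*√3))*(-61150) = -13*(6 + I*√3)*(-61150) = (-78 - 13*I*√3)*(-61150) = 4769700 + 794950*I*√3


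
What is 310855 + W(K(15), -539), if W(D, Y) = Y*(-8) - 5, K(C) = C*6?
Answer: 315162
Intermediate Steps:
K(C) = 6*C
W(D, Y) = -5 - 8*Y (W(D, Y) = -8*Y - 5 = -5 - 8*Y)
310855 + W(K(15), -539) = 310855 + (-5 - 8*(-539)) = 310855 + (-5 + 4312) = 310855 + 4307 = 315162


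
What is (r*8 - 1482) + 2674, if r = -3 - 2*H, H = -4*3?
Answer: 1360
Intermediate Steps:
H = -12
r = 21 (r = -3 - 2*(-12) = -3 + 24 = 21)
(r*8 - 1482) + 2674 = (21*8 - 1482) + 2674 = (168 - 1482) + 2674 = -1314 + 2674 = 1360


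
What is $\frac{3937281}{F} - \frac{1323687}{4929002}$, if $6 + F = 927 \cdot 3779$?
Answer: $\frac{4923274084771}{5755639996418} \approx 0.85538$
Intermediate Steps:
$F = 3503127$ ($F = -6 + 927 \cdot 3779 = -6 + 3503133 = 3503127$)
$\frac{3937281}{F} - \frac{1323687}{4929002} = \frac{3937281}{3503127} - \frac{1323687}{4929002} = 3937281 \cdot \frac{1}{3503127} - \frac{1323687}{4929002} = \frac{1312427}{1167709} - \frac{1323687}{4929002} = \frac{4923274084771}{5755639996418}$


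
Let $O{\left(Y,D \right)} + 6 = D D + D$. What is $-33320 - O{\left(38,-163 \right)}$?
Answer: $-59720$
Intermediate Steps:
$O{\left(Y,D \right)} = -6 + D + D^{2}$ ($O{\left(Y,D \right)} = -6 + \left(D D + D\right) = -6 + \left(D^{2} + D\right) = -6 + \left(D + D^{2}\right) = -6 + D + D^{2}$)
$-33320 - O{\left(38,-163 \right)} = -33320 - \left(-6 - 163 + \left(-163\right)^{2}\right) = -33320 - \left(-6 - 163 + 26569\right) = -33320 - 26400 = -59720$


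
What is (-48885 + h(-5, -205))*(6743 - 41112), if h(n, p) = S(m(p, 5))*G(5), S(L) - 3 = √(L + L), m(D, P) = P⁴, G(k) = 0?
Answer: 1680128565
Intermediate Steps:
S(L) = 3 + √2*√L (S(L) = 3 + √(L + L) = 3 + √(2*L) = 3 + √2*√L)
h(n, p) = 0 (h(n, p) = (3 + √2*√(5⁴))*0 = (3 + √2*√625)*0 = (3 + √2*25)*0 = (3 + 25*√2)*0 = 0)
(-48885 + h(-5, -205))*(6743 - 41112) = (-48885 + 0)*(6743 - 41112) = -48885*(-34369) = 1680128565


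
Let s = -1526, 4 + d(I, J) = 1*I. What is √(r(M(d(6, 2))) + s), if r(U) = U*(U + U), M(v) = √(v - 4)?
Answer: 3*I*√170 ≈ 39.115*I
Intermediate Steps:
d(I, J) = -4 + I (d(I, J) = -4 + 1*I = -4 + I)
M(v) = √(-4 + v)
r(U) = 2*U² (r(U) = U*(2*U) = 2*U²)
√(r(M(d(6, 2))) + s) = √(2*(√(-4 + (-4 + 6)))² - 1526) = √(2*(√(-4 + 2))² - 1526) = √(2*(√(-2))² - 1526) = √(2*(I*√2)² - 1526) = √(2*(-2) - 1526) = √(-4 - 1526) = √(-1530) = 3*I*√170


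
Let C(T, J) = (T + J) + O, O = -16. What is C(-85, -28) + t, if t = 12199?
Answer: 12070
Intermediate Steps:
C(T, J) = -16 + J + T (C(T, J) = (T + J) - 16 = (J + T) - 16 = -16 + J + T)
C(-85, -28) + t = (-16 - 28 - 85) + 12199 = -129 + 12199 = 12070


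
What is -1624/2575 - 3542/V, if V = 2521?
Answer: -13214754/6491575 ≈ -2.0357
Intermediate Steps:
-1624/2575 - 3542/V = -1624/2575 - 3542/2521 = -13214754/6491575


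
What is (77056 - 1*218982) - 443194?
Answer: -585120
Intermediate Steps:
(77056 - 1*218982) - 443194 = (77056 - 218982) - 443194 = -141926 - 443194 = -585120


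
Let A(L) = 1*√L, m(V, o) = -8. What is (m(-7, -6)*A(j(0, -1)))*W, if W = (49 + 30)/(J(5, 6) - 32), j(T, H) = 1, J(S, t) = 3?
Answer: 632/29 ≈ 21.793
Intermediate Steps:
A(L) = √L
W = -79/29 (W = (49 + 30)/(3 - 32) = 79/(-29) = 79*(-1/29) = -79/29 ≈ -2.7241)
(m(-7, -6)*A(j(0, -1)))*W = -8*√1*(-79/29) = -8*1*(-79/29) = -8*(-79/29) = 632/29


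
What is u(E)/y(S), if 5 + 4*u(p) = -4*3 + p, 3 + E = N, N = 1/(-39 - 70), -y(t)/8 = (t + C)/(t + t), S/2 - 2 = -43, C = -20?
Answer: 29807/29648 ≈ 1.0054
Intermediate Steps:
S = -82 (S = 4 + 2*(-43) = 4 - 86 = -82)
y(t) = -4*(-20 + t)/t (y(t) = -8*(t - 20)/(t + t) = -8*(-20 + t)/(2*t) = -8*(-20 + t)*1/(2*t) = -4*(-20 + t)/t)
N = -1/109 (N = 1/(-109) = -1/109 ≈ -0.0091743)
E = -328/109 (E = -3 - 1/109 = -328/109 ≈ -3.0092)
u(p) = -17/4 + p/4 (u(p) = -5/4 + (-4*3 + p)/4 = -5/4 + (-12 + p)/4 = -5/4 + (-3 + p/4) = -17/4 + p/4)
u(E)/y(S) = (-17/4 + (¼)*(-328/109))/(-4 + 80/(-82)) = (-17/4 - 82/109)/(-4 + 80*(-1/82)) = -2181/(436*(-4 - 40/41)) = -2181/(436*(-204/41)) = -2181/436*(-41/204) = 29807/29648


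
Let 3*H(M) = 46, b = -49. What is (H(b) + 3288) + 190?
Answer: 10480/3 ≈ 3493.3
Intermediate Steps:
H(M) = 46/3 (H(M) = (⅓)*46 = 46/3)
(H(b) + 3288) + 190 = (46/3 + 3288) + 190 = 9910/3 + 190 = 10480/3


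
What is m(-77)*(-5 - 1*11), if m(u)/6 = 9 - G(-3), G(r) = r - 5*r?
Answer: 288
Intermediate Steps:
G(r) = -4*r
m(u) = -18 (m(u) = 6*(9 - (-4)*(-3)) = 6*(9 - 1*12) = 6*(9 - 12) = 6*(-3) = -18)
m(-77)*(-5 - 1*11) = -18*(-5 - 1*11) = -18*(-5 - 11) = -18*(-16) = 288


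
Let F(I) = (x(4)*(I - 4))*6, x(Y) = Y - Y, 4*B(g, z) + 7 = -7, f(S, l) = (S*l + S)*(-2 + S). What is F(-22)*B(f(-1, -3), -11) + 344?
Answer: 344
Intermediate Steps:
f(S, l) = (-2 + S)*(S + S*l) (f(S, l) = (S + S*l)*(-2 + S) = (-2 + S)*(S + S*l))
B(g, z) = -7/2 (B(g, z) = -7/4 + (¼)*(-7) = -7/4 - 7/4 = -7/2)
x(Y) = 0
F(I) = 0 (F(I) = (0*(I - 4))*6 = (0*(-4 + I))*6 = 0*6 = 0)
F(-22)*B(f(-1, -3), -11) + 344 = 0*(-7/2) + 344 = 0 + 344 = 344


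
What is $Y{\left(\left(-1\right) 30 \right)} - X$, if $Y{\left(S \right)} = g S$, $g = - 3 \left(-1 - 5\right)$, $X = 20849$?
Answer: $-21389$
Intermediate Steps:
$g = 18$ ($g = \left(-3\right) \left(-6\right) = 18$)
$Y{\left(S \right)} = 18 S$
$Y{\left(\left(-1\right) 30 \right)} - X = 18 \left(\left(-1\right) 30\right) - 20849 = 18 \left(-30\right) - 20849 = -540 - 20849 = -21389$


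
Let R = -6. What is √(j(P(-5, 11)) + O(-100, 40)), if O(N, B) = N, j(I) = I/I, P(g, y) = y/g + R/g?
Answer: 3*I*√11 ≈ 9.9499*I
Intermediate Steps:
P(g, y) = -6/g + y/g (P(g, y) = y/g - 6/g = -6/g + y/g)
j(I) = 1
√(j(P(-5, 11)) + O(-100, 40)) = √(1 - 100) = √(-99) = 3*I*√11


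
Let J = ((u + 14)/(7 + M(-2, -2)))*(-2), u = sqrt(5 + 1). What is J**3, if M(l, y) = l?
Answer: -23968/125 - 4752*sqrt(6)/125 ≈ -284.86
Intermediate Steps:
u = sqrt(6) ≈ 2.4495
J = -28/5 - 2*sqrt(6)/5 (J = ((sqrt(6) + 14)/(7 - 2))*(-2) = ((14 + sqrt(6))/5)*(-2) = ((14 + sqrt(6))*(1/5))*(-2) = (14/5 + sqrt(6)/5)*(-2) = -28/5 - 2*sqrt(6)/5 ≈ -6.5798)
J**3 = (-28/5 - 2*sqrt(6)/5)**3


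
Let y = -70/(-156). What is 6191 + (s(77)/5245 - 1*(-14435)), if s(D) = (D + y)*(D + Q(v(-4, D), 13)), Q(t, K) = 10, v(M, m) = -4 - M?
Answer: 2812942809/136370 ≈ 20627.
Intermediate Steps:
y = 35/78 (y = -70*(-1/156) = 35/78 ≈ 0.44872)
s(D) = (10 + D)*(35/78 + D) (s(D) = (D + 35/78)*(D + 10) = (35/78 + D)*(10 + D) = (10 + D)*(35/78 + D))
6191 + (s(77)/5245 - 1*(-14435)) = 6191 + ((175/39 + 77² + (815/78)*77)/5245 - 1*(-14435)) = 6191 + ((175/39 + 5929 + 62755/78)*(1/5245) + 14435) = 6191 + ((175189/26)*(1/5245) + 14435) = 6191 + (175189/136370 + 14435) = 6191 + 1968676139/136370 = 2812942809/136370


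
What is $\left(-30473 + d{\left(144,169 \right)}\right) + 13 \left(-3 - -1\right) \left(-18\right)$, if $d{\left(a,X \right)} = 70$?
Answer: $-29935$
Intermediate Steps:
$\left(-30473 + d{\left(144,169 \right)}\right) + 13 \left(-3 - -1\right) \left(-18\right) = \left(-30473 + 70\right) + 13 \left(-3 - -1\right) \left(-18\right) = -30403 + 13 \left(-3 + 1\right) \left(-18\right) = -30403 + 13 \left(-2\right) \left(-18\right) = -30403 - -468 = -30403 + 468 = -29935$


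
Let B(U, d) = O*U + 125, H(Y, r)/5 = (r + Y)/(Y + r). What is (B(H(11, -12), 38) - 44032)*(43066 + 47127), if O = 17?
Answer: -3952437646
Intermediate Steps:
H(Y, r) = 5 (H(Y, r) = 5*((r + Y)/(Y + r)) = 5*((Y + r)/(Y + r)) = 5*1 = 5)
B(U, d) = 125 + 17*U (B(U, d) = 17*U + 125 = 125 + 17*U)
(B(H(11, -12), 38) - 44032)*(43066 + 47127) = ((125 + 17*5) - 44032)*(43066 + 47127) = ((125 + 85) - 44032)*90193 = (210 - 44032)*90193 = -43822*90193 = -3952437646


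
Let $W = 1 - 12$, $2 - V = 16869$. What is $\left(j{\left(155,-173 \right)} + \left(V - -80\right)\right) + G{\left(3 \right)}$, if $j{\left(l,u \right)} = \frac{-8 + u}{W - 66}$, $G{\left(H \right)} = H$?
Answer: $- \frac{1292187}{77} \approx -16782.0$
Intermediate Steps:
$V = -16867$ ($V = 2 - 16869 = -16867$)
$W = -11$ ($W = 1 - 12 = -11$)
$j{\left(l,u \right)} = \frac{8}{77} - \frac{u}{77}$ ($j{\left(l,u \right)} = \frac{-8 + u}{-11 - 66} = \frac{-8 + u}{-77} = \left(-8 + u\right) \left(- \frac{1}{77}\right) = \frac{8}{77} - \frac{u}{77}$)
$\left(j{\left(155,-173 \right)} + \left(V - -80\right)\right) + G{\left(3 \right)} = \left(\left(\frac{8}{77} - - \frac{173}{77}\right) - 16787\right) + 3 = \left(\left(\frac{8}{77} + \frac{173}{77}\right) + \left(-16867 + 80\right)\right) + 3 = \left(\frac{181}{77} - 16787\right) + 3 = - \frac{1292418}{77} + 3 = - \frac{1292187}{77}$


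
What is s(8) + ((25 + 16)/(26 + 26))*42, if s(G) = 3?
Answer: 939/26 ≈ 36.115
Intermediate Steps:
s(8) + ((25 + 16)/(26 + 26))*42 = 3 + ((25 + 16)/(26 + 26))*42 = 3 + (41/52)*42 = 3 + 861/26 = 939/26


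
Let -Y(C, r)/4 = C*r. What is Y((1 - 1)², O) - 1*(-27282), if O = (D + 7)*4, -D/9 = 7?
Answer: 27282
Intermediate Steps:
D = -63 (D = -9*7 = -63)
O = -224 (O = (-63 + 7)*4 = -56*4 = -224)
Y(C, r) = -4*C*r
Y((1 - 1)², O) - 1*(-27282) = -4*(1 - 1)²*(-224) - 1*(-27282) = -4*0²*(-224) + 27282 = -4*0*(-224) + 27282 = 0 + 27282 = 27282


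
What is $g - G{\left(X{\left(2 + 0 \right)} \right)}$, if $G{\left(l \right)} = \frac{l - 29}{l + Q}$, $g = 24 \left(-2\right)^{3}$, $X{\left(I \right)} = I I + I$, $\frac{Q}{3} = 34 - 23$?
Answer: $- \frac{7465}{39} \approx -191.41$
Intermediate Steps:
$Q = 33$ ($Q = 3 \left(34 - 23\right) = 3 \cdot 11 = 33$)
$X{\left(I \right)} = I + I^{2}$ ($X{\left(I \right)} = I^{2} + I = I + I^{2}$)
$g = -192$ ($g = 24 \left(-8\right) = -192$)
$G{\left(l \right)} = \frac{-29 + l}{33 + l}$ ($G{\left(l \right)} = \frac{l - 29}{l + 33} = \frac{-29 + l}{33 + l}$)
$g - G{\left(X{\left(2 + 0 \right)} \right)} = -192 - \frac{-29 + \left(2 + 0\right) \left(1 + \left(2 + 0\right)\right)}{33 + \left(2 + 0\right) \left(1 + \left(2 + 0\right)\right)} = -192 - \frac{-29 + 2 \left(1 + 2\right)}{33 + 2 \left(1 + 2\right)} = -192 - \frac{-29 + 2 \cdot 3}{33 + 2 \cdot 3} = -192 - \frac{-29 + 6}{33 + 6} = -192 - \frac{1}{39} \left(-23\right) = -192 - - \frac{23}{39} = -192 + \frac{23}{39} = - \frac{7465}{39}$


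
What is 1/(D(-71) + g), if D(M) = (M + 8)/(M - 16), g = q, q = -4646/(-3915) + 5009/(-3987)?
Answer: 1734345/1135168 ≈ 1.5278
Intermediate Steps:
q = -120737/1734345 (q = -4646*(-1/3915) + 5009*(-1/3987) = 4646/3915 - 5009/3987 = -120737/1734345 ≈ -0.069615)
g = -120737/1734345 ≈ -0.069615
D(M) = (8 + M)/(-16 + M)
1/(D(-71) + g) = 1/((8 - 71)/(-16 - 71) - 120737/1734345) = 1/(-63/(-87) - 120737/1734345) = 1/(-1/87*(-63) - 120737/1734345) = 1/(21/29 - 120737/1734345) = 1/(1135168/1734345) = 1734345/1135168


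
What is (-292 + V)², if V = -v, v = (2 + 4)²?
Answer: 107584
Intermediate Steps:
v = 36 (v = 6² = 36)
V = -36 (V = -1*36 = -36)
(-292 + V)² = (-292 - 36)² = (-328)² = 107584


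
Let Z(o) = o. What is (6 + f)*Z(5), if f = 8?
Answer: 70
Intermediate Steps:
(6 + f)*Z(5) = (6 + 8)*5 = 14*5 = 70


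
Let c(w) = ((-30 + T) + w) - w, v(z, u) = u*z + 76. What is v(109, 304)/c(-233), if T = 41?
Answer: 33212/11 ≈ 3019.3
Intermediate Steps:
v(z, u) = 76 + u*z
c(w) = 11 (c(w) = ((-30 + 41) + w) - w = (11 + w) - w = 11)
v(109, 304)/c(-233) = (76 + 304*109)/11 = (76 + 33136)*(1/11) = 33212*(1/11) = 33212/11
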